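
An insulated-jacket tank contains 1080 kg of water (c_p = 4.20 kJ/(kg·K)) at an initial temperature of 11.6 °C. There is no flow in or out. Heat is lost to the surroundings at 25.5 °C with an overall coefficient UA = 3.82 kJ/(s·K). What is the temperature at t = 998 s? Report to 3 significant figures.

19.5 °C

M c_p dT/dt = −UA(T − T_amb).
dT/dt = (T_ss − T)/τ with T_ss = T_amb = 25.500 °C, τ = M c_p/UA = 1080·4.20/3.82 = 1187.4 s.
This is linear first-order; T(t) = T_ss + (T₀ − T_ss) e^(−t/τ).
T(998) = 25.500 + (-13.900)·0.43151 = 19.502 °C.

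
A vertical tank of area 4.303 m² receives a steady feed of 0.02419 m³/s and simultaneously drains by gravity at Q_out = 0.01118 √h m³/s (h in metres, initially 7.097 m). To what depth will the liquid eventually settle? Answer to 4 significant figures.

4.682 m

A dh/dt = Q_in − 0.01118 √h. Steady state requires inflow = outflow:
Q_in = 0.01118 √h_ss ⇒ √h_ss = 0.02419/0.01118 = 2.16369.
h_ss = 2.16369² = 4.68153 m. (Since h₀ = 7.097 m > h_ss, the level will fall toward this value.)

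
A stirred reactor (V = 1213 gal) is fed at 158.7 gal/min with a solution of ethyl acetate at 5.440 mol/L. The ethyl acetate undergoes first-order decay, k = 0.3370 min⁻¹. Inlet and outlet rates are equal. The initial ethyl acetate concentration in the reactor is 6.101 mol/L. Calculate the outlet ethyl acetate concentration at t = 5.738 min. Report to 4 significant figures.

1.834 mol/L

Species balance: V dC/dt = Q C_in − Q C − k V C.
dC/dt = (Q/V) C_in − (Q/V + k) C; effective rate a = Q/V + k = 0.130833 + 0.3370 = 0.467833 min⁻¹.
C_ss = Q C_in/(Q + kV) = 1.52133 mol/L; C(t) = C_ss + (C₀ − C_ss) e^(−a t).
C(5.738) = 1.52133 + (4.57967)·e^(−0.467833·5.738) = 1.52133 + (4.57967)·0.0682605 = 1.83394 mol/L.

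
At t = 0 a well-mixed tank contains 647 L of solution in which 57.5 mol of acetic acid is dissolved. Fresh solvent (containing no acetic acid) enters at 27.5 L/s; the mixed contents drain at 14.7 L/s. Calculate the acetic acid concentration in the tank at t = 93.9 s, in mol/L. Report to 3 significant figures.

0.00931 mol/L

Total volume: dV/dt = Q_in − Q_out = 12.800 L/s, so V(t) = 647 + 12.800 t and V(93.9) = 1848.9 L.
No acetic acid enters, so dm/dt = −Q_out · (m/V).
Separate: dm/m = −Q_out dt/V(t) ⇒ ln(m/m₀) = −(Q_out/(Q_in−Q_out)) ln(V/V₀).
m = m₀ (V₀/V)^(Q_out/(Q_in−Q_out)) = 57.5 × (647/1848.9)^(1.1484) = 17.217 mol.
C = m/V = 17.217/1848.9 = 0.0093121 mol/L.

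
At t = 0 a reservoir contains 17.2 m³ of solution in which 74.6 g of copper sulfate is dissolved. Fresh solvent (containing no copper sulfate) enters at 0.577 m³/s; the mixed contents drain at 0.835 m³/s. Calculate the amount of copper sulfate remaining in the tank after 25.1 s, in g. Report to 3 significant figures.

Let m(t) be the amount of copper sulfate. Volume: V(t) = V₀ + (Q_in − Q_out) t = 17.2 − 0.25800 t; V(25.1) = 10.724 m³.
Solute balance: dm/dt = 0 − Q_out C = −Q_out m/V(t).
dm/m = −Q_out dt/(V₀ − 0.25800 t); integrating gives ln(m/m₀) = −(Q_out/(Q_in−Q_out)) ln(V/V₀).
m = m₀ (V₀/V)^(Q_out/(Q_in−Q_out)) = 74.6 × (17.2/10.724)^(-3.2364) = 16.171 g.

16.2 g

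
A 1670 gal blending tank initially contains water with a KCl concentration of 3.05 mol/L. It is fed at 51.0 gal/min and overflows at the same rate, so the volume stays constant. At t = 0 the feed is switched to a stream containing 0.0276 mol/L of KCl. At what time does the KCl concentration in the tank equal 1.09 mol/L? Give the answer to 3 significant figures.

Unsteady species balance (constant V, well mixed): V dC/dt = Q(C_in − C), so τ = V/Q = 32.745 min.
C(t) = C_in + (C₀ − C_in) e^(−t/τ). Set C = 1.09 and solve for t:
e^(−t/τ) = (C − C_in)/(C₀ − C_in) = (1.09 − 0.0276)/(3.05 − 0.0276) = 0.35151
t = −τ ln(…) = 32.745 × 1.0455 = 34.236 min.

34.2 min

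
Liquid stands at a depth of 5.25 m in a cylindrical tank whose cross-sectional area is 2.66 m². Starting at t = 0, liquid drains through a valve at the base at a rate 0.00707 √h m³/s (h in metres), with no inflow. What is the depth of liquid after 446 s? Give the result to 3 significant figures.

Mass balance (ρ constant): A dh/dt = −0.00707 √h.
This is separable: 2 d(√h)/dt = −0.00707/A, so √h = √h₀ − (0.00707/(2A)) t.
√h = √5.25 − 0.00707·446/(2·2.66) = 2.2913 − 0.59271 = 1.6986.
h = 1.6986² = 2.8852 m.

2.89 m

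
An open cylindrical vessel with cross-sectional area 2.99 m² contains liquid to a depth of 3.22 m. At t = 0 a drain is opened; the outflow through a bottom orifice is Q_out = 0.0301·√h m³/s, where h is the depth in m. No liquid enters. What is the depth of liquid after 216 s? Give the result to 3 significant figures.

0.500 m

Accumulation of liquid (constant cross-section A): A dh/dt = −0.0301 √h.
Separate and integrate: 2(√h − √h₀) = −(0.0301/A) t.
√h = √3.22 − 0.0301·216/(2·2.99) = 1.7944 − 1.0872 = 0.70721.
h = 0.70721² = 0.50015 m.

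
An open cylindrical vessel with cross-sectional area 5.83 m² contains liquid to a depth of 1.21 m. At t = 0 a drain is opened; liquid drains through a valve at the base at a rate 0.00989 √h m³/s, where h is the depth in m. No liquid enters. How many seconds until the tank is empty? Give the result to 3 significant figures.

1300 s

With no inflow, A dh/dt = −0.00989 √h.
Separate and integrate: 2(√h − √h₀) = −(0.00989/A) t.
Tank is empty when √h = 0: t_empty = 2A√h₀/0.00989.
t_empty = 2·5.83·√1.21/0.00989 = 11.660·1.1000/0.00989 = 1296.9 s.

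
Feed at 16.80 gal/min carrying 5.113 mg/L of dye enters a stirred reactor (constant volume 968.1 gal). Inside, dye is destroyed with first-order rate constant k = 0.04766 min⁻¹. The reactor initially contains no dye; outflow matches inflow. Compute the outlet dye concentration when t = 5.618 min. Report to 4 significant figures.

0.4176 mg/L

Accumulation = in − out − consumed: V dC/dt = Q C_in − Q C − k V C.
dC/dt = (Q/V) C_in − (Q/V + k) C; effective rate a = Q/V + k = 0.0173536 + 0.04766 = 0.0650136 min⁻¹.
C_ss = Q C_in/(Q + kV) = 1.36477 mg/L; C(t) = C_ss + (C₀ − C_ss) e^(−a t).
C(5.618) = 1.36477 + (-1.36477)·e^(−0.0650136·5.618) = 1.36477 + (-1.36477)·0.694026 = 0.417586 mg/L.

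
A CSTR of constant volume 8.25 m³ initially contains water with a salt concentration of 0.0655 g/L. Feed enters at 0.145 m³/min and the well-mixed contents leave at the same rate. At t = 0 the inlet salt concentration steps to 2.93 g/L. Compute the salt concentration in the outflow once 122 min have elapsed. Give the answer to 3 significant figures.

2.59 g/L

Species balance on the tank: V dC/dt = Q(C_in − C).
Time constant τ = V/Q = 8.25/0.145 = 56.897 min.
Integrating: C(t) = C_in + (C₀ − C_in) e^(−t/τ).
C(122) = 2.93 + (0.0655 − 2.93)·e^(−122/56.897) = 2.93 + (-2.8645)·0.11716 = 2.5944 g/L.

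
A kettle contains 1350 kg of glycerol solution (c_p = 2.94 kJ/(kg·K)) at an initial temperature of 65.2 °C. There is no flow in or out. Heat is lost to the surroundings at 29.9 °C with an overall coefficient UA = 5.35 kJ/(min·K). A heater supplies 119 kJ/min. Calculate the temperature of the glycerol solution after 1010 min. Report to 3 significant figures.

55.5 °C

First-law balance (no shaft work): M c_p dT/dt = −UA(T − T_amb) + Q̇.
dT/dt = (T_ss − T)/τ with T_ss = T_amb + Q̇/UA = 29.9 + 119/5.35 = 52.143 °C, τ = M c_p/UA = 1350·2.94/5.35 = 741.87 min.
Integrating: T(t) = T_ss + (T₀ − T_ss) e^(−t/τ).
T(1010) = 52.143 + (13.057)·0.25630 = 55.489 °C.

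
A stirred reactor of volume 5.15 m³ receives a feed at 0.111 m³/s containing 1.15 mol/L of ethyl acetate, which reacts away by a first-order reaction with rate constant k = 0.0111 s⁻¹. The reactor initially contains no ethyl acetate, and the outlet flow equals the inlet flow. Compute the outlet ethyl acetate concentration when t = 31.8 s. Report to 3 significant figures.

Species balance: V dC/dt = Q C_in − Q C − k V C.
This is linear with rate a = Q/V + k = 0.032653 s⁻¹.
C_ss = Q C_in/(Q + kV) = 0.75908 mol/L; C(t) = C_ss + (C₀ − C_ss) e^(−a t).
C(31.8) = 0.75908 + (-0.75908)·e^(−0.032653·31.8) = 0.75908 + (-0.75908)·0.35403 = 0.49034 mol/L.

0.490 mol/L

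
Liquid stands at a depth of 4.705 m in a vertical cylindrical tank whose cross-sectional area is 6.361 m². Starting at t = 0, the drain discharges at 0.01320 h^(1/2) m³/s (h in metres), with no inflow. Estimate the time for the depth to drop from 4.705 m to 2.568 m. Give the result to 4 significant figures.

546.1 s

Accumulation of liquid (constant cross-section A): A dh/dt = −0.01320 √h.
This is separable: 2 d(√h)/dt = −0.01320/A, so √h = √h₀ − (0.01320/(2A)) t.
t = 2A(√h₀ − √h)/0.01320 = 2·6.361·(√4.705 − √2.568)/0.01320
  = 12.7220 × (2.16910 − 1.60250) / 0.01320 = 546.085 s.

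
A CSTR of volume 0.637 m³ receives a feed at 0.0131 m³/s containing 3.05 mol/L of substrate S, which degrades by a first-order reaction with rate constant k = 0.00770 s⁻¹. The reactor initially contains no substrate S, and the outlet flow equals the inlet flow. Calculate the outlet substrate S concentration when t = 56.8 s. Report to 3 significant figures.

V dC/dt = Q(C_in − C) − k V C.
This is linear with rate a = Q/V + k = 0.028265 s⁻¹.
C_ss = Q C_in/(Q + kV) = 2.2191 mol/L; C(t) = C_ss + (C₀ − C_ss) e^(−a t).
C(56.8) = 2.2191 + (-2.2191)·e^(−0.028265·56.8) = 2.2191 + (-2.2191)·0.20080 = 1.7735 mol/L.

1.77 mol/L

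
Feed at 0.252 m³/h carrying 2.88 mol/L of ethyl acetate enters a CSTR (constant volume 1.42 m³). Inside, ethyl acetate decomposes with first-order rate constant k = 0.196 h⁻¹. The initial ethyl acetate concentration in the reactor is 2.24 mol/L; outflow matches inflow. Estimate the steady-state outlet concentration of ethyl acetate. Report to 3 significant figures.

Species balance: V dC/dt = Q C_in − Q C − k V C.
Steady state (dC/dt = 0): C_ss = Q C_in/(Q + kV) = C_in/(1 + kV/Q).
C_ss = 0.252·2.88/(0.252 + 0.196·1.42) = 0.72576/0.53032 = 1.3685 mol/L.

1.37 mol/L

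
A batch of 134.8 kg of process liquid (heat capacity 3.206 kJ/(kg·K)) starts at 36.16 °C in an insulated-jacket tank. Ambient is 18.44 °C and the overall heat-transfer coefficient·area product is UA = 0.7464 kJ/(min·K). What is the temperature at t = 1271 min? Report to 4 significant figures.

Unsteady energy balance on the tank contents: M c_p dT/dt = −UA(T − T_amb).
dT/dt = (T_ss − T)/τ with T_ss = T_amb = 18.4400 °C, τ = M c_p/UA = 134.8·3.206/0.7464 = 579.004 min.
This is linear first-order; T(t) = T_ss + (T₀ − T_ss) e^(−t/τ).
T(1271) = 18.4400 + (17.7200)·0.111342 = 20.4130 °C.

20.41 °C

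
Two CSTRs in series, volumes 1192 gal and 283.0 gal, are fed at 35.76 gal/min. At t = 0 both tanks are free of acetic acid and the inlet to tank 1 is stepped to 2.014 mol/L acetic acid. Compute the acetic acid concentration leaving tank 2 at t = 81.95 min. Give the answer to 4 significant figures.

1.788 mol/L

Species balance on tank i: dCᵢ/dt = (Cᵢ₋₁ − Cᵢ)/τᵢ with τᵢ = Vᵢ/Q.
τ₁ = 1192/35.76 = 33.3333 min; τ₂ = 283.0/35.76 = 7.91387 min.
Solving the cascade with C₁(0)=C₂(0)=0 gives C₂(t) = C_in[1 − (τ₁ e^(−t/τ₁) − τ₂ e^(−t/τ₂))/(τ₁ − τ₂)].
At t = 81.95: e^(−t/τ₁) = 0.0855632, e^(−t/τ₂) = 3.18257e-05.
C₂ = 2.014·[1 − (33.3333·0.0855632 − 7.91387·3.18257e-05)/(25.4195)] = 2.014·0.887808 = 1.78805 mol/L.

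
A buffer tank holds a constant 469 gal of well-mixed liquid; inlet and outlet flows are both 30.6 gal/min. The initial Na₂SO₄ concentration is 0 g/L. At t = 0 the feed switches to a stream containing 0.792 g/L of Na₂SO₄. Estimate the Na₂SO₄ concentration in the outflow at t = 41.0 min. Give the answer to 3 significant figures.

0.737 g/L

Unsteady species balance (constant V, well mixed): V dC/dt = Q(C_in − C).
Rewrite as dC/dt + C/τ = C_in/τ, τ = V/Q = 15.327 min.
This is linear first-order; C(t) = C_in + (C₀ − C_in) e^(−t/τ).
C(41.0) = 0.792 + (0 − 0.792)·e^(−41.0/15.327) = 0.792 + (-0.79200)·0.068903 = 0.73743 g/L.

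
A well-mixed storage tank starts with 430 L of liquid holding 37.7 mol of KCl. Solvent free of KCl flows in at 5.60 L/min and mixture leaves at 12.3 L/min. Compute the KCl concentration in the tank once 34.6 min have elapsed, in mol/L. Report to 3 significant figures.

Let m(t) be the amount of KCl. Volume: V(t) = V₀ + (Q_in − Q_out) t = 430 − 6.7000 t; V(34.6) = 198.18 L.
Solute balance: dm/dt = 0 − Q_out C = −Q_out m/V(t).
Separate: dm/m = −Q_out dt/V(t) ⇒ ln(m/m₀) = −(Q_out/(Q_in−Q_out)) ln(V/V₀).
m = m₀ (V₀/V)^(Q_out/(Q_in−Q_out)) = 37.7 × (430/198.18)^(-1.8358) = 9.0940 mol.
C = m/V = 9.0940/198.18 = 0.045888 mol/L.

0.0459 mol/L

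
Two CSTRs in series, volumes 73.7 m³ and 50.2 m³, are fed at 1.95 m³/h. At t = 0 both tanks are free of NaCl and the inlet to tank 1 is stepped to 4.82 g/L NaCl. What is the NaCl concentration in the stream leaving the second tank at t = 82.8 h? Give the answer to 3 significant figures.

Time constants: τᵢ = Vᵢ/Q for each well-mixed tank.
τ₁ = 73.7/1.95 = 37.795 h; τ₂ = 50.2/1.95 = 25.744 h.
Solving the cascade with C₁(0)=C₂(0)=0 gives C₂(t) = C_in[1 − (τ₁ e^(−t/τ₁) − τ₂ e^(−t/τ₂))/(τ₁ − τ₂)].
At t = 82.8: e^(−t/τ₁) = 0.11183, e^(−t/τ₂) = 0.040102.
C₂ = 4.82·[1 − (37.795·0.11183 − 25.744·0.040102)/(12.051)] = 4.82·0.73495 = 3.5424 g/L.

3.54 g/L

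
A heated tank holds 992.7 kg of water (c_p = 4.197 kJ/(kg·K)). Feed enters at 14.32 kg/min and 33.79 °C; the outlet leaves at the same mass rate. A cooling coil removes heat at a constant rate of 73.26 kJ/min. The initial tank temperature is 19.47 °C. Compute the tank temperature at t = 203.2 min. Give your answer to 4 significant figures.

31.87 °C

M c_p dT/dt = ṁ c_p (T_in − T) − Q̇.
τ = M/ṁ = 69.3226 min; T_ss = T_in − Q̇/(ṁ c_p) = 33.79 − 73.26/(14.32·4.197) = 32.5711 °C.
Integrating: T(t) = T_ss + (T₀ − T_ss) e^(−t/τ).
T(203.2) = 32.5711 + (-13.1011)·e^(−203.2/69.3226) = 32.5711 + (-13.1011)·0.0533318 = 31.8723 °C.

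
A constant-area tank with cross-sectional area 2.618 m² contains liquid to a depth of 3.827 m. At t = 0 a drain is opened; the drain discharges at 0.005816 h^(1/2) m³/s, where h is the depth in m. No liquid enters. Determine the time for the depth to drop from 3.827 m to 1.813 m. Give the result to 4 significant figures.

With no inflow, A dh/dt = −0.005816 √h.
∫ h^(−1/2) dh = −(0.005816/A) ∫ dt, giving 2√h = 2√h₀ − (0.005816/A) t.
t = 2A(√h₀ − √h)/0.005816 = 2·2.618·(√3.827 − √1.813)/0.005816
  = 5.23600 × (1.95627 − 1.34648) / 0.005816 = 548.983 s.

549.0 s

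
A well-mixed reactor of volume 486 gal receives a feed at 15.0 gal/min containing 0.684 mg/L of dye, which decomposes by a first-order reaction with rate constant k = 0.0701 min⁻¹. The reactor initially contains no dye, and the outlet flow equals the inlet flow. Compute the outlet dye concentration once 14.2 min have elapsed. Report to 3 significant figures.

0.159 mg/L

Species balance: V dC/dt = Q C_in − Q C − k V C.
This is linear with rate a = Q/V + k = 0.10096 min⁻¹.
C_ss = Q C_in/(Q + kV) = 0.20910 mg/L; C(t) = C_ss + (C₀ − C_ss) e^(−a t).
C(14.2) = 0.20910 + (-0.20910)·e^(−0.10096·14.2) = 0.20910 + (-0.20910)·0.23843 = 0.15924 mg/L.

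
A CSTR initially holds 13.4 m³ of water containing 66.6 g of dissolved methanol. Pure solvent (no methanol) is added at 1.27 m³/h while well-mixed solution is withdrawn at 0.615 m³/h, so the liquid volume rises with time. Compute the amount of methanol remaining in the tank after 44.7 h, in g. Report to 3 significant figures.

22.4 g

Total volume: dV/dt = Q_in − Q_out = 0.65500 m³/h, so V(t) = 13.4 + 0.65500 t and V(44.7) = 42.679 m³.
Species balance (pure solvent in): dm/dt = −Q_out · m/V(t).
dm/m = −Q_out dt/(V₀ + 0.65500 t); integrating gives ln(m/m₀) = −(Q_out/(Q_in−Q_out)) ln(V/V₀).
m = m₀ (V₀/V)^(Q_out/(Q_in−Q_out)) = 66.6 × (13.4/42.679)^(0.93893) = 22.444 g.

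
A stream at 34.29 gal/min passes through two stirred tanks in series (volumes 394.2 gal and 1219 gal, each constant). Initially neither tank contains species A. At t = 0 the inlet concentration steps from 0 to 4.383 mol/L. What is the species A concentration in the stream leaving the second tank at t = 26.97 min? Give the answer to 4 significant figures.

Each tank obeys Vᵢ dCᵢ/dt = Q(Cᵢ₋₁ − Cᵢ), so τᵢ = Vᵢ/Q.
τ₁ = 394.2/34.29 = 11.4961 min; τ₂ = 1219/34.29 = 35.5497 min.
Solving the cascade with C₁(0)=C₂(0)=0 gives C₂(t) = C_in[1 − (τ₁ e^(−t/τ₁) − τ₂ e^(−t/τ₂))/(τ₁ − τ₂)].
At t = 26.97: e^(−t/τ₁) = 0.0957494, e^(−t/τ₂) = 0.468296.
C₂ = 4.383·[1 − (11.4961·0.0957494 − 35.5497·0.468296)/(-24.0537)] = 4.383·0.353652 = 1.55006 mol/L.

1.550 mol/L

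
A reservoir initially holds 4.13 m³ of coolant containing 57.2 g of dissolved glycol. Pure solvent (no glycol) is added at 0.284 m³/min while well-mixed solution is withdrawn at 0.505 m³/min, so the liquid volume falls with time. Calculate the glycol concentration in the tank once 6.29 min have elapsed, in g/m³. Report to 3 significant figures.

8.17 g/m³

Total volume: dV/dt = Q_in − Q_out = -0.22100 m³/min, so V(t) = 4.13 − 0.22100 t and V(6.29) = 2.7399 m³.
No glycol enters, so dm/dt = −Q_out · (m/V).
dm/m = −Q_out dt/(V₀ − 0.22100 t); integrating gives ln(m/m₀) = −(Q_out/(Q_in−Q_out)) ln(V/V₀).
m = m₀ (V₀/V)^(Q_out/(Q_in−Q_out)) = 57.2 × (4.13/2.7399)^(-2.2851) = 22.396 g.
C = m/V = 22.396/2.7399 = 8.1739 g/m³.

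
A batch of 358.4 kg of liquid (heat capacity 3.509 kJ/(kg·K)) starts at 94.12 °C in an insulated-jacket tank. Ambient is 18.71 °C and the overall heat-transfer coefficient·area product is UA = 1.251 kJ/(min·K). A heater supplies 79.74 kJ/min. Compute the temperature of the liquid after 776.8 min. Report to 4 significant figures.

87.84 °C

Energy balance: M c_p dT/dt = −UA(T − T_amb) + Q̇.
dT/dt = (T_ss − T)/τ with T_ss = T_amb + Q̇/UA = 18.71 + 79.74/1.251 = 82.4510 °C, τ = M c_p/UA = 358.4·3.509/1.251 = 1005.30 min.
Solution: T(t) = T_ss + (T₀ − T_ss) e^(−t/τ).
T(776.8) = 82.4510 + (11.6690)·0.461761 = 87.8393 °C.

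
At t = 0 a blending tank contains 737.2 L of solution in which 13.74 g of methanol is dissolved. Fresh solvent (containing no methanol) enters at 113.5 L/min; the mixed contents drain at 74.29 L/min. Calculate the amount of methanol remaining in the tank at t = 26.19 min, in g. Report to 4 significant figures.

2.630 g

Let m(t) be the amount of methanol. Volume: V(t) = V₀ + (Q_in − Q_out) t = 737.2 + 39.2100 t; V(26.19) = 1764.11 L.
Solute balance: dm/dt = 0 − Q_out C = −Q_out m/V(t).
dm/m = −Q_out dt/(V₀ + 39.2100 t); integrating gives ln(m/m₀) = −(Q_out/(Q_in−Q_out)) ln(V/V₀).
m = m₀ (V₀/V)^(Q_out/(Q_in−Q_out)) = 13.74 × (737.2/1764.11)^(1.89467) = 2.63039 g.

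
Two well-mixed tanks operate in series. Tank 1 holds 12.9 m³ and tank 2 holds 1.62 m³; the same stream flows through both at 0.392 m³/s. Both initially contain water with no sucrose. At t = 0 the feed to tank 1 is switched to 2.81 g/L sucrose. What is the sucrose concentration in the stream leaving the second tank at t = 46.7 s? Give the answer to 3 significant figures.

2.03 g/L

Each tank obeys Vᵢ dCᵢ/dt = Q(Cᵢ₋₁ − Cᵢ), so τᵢ = Vᵢ/Q.
τ₁ = 12.9/0.392 = 32.908 s; τ₂ = 1.62/0.392 = 4.1327 s.
Solving the cascade with C₁(0)=C₂(0)=0 gives C₂(t) = C_in[1 − (τ₁ e^(−t/τ₁) − τ₂ e^(−t/τ₂))/(τ₁ − τ₂)].
At t = 46.7: e^(−t/τ₁) = 0.24193, e^(−t/τ₂) = 1.2370e-05.
C₂ = 2.81·[1 − (32.908·0.24193 − 4.1327·1.2370e-05)/(28.776)] = 2.81·0.72332 = 2.0325 g/L.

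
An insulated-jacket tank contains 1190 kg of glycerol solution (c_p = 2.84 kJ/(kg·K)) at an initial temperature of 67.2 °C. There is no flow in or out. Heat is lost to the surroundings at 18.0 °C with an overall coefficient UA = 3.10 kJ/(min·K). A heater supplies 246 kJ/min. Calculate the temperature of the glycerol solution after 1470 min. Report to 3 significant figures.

Unsteady energy balance on the tank contents: M c_p dT/dt = −UA(T − T_amb) + Q̇.
dT/dt = (T_ss − T)/τ with T_ss = T_amb + Q̇/UA = 18.0 + 246/3.10 = 97.355 °C, τ = M c_p/UA = 1190·2.84/3.10 = 1090.2 min.
T approaches T_ss exponentially: T(t) = T_ss + (T₀ − T_ss) e^(−t/τ).
T(1470) = 97.355 + (-30.155)·0.25966 = 89.525 °C.

89.5 °C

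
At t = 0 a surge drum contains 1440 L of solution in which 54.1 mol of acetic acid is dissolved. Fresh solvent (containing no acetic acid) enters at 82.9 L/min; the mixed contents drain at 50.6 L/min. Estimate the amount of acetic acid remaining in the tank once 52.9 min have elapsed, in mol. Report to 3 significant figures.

Total volume: dV/dt = Q_in − Q_out = 32.300 L/min, so V(t) = 1440 + 32.300 t and V(52.9) = 3148.7 L.
Species balance (pure solvent in): dm/dt = −Q_out · m/V(t).
dm/m = −Q_out dt/(V₀ + 32.300 t); integrating gives ln(m/m₀) = −(Q_out/(Q_in−Q_out)) ln(V/V₀).
m = m₀ (V₀/V)^(Q_out/(Q_in−Q_out)) = 54.1 × (1440/3148.7)^(1.5666) = 15.883 mol.

15.9 mol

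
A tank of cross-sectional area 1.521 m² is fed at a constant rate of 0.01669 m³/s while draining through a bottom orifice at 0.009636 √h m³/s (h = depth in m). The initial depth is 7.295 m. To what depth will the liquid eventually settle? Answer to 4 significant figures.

3.000 m

Accumulation of liquid (constant cross-section A): A dh/dt = Q_in − 0.009636 √h. At steady state dh/dt = 0:
Q_in = 0.009636 √h_ss ⇒ √h_ss = 0.01669/0.009636 = 1.73205.
h_ss = 1.73205² = 2.99999 m. (Since h₀ = 7.295 m > h_ss, the level will fall toward this value.)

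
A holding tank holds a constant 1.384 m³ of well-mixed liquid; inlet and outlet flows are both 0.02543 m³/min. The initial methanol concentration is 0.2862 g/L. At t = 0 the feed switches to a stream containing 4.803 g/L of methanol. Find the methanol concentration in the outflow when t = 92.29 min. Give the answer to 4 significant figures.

3.974 g/L

Species balance on the tank: V dC/dt = Q(C_in − C).
So dC/dt = (C_in − C)/τ with τ = V/Q = 1.384/0.02543 = 54.4239 min.
C approaches C_in exponentially: C(t) = C_in + (C₀ − C_in) e^(−t/τ).
C(92.29) = 4.803 + (0.2862 − 4.803)·e^(−92.29/54.4239) = 4.803 + (-4.51680)·0.183459 = 3.97435 g/L.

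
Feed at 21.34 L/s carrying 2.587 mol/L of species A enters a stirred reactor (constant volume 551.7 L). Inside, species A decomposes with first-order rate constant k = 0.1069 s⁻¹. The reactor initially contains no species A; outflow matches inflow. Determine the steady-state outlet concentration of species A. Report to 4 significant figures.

Species balance: V dC/dt = Q C_in − Q C − k V C.
Steady state (dC/dt = 0): C_ss = Q C_in/(Q + kV) = C_in/(1 + kV/Q).
C_ss = 21.34·2.587/(21.34 + 0.1069·551.7) = 55.2066/80.3167 = 0.687361 mol/L.

0.6874 mol/L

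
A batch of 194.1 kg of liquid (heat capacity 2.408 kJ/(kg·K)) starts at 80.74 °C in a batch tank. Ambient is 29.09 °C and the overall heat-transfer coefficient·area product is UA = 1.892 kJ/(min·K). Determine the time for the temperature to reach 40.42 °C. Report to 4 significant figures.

374.8 min

Lumped-capacitance energy balance: M c_p dT/dt = UA(T_amb − T).
τ = M c_p/UA = 247.036 min; T_ss = T_amb = 29.0900 °C.
T(t) = T_ss + (T₀ − T_ss)e^(−t/τ); set T = 40.42:
t = −τ ln[(T − T_ss)/(T₀ − T_ss)] = −247.036 · ln(0.219361) = 374.763 min.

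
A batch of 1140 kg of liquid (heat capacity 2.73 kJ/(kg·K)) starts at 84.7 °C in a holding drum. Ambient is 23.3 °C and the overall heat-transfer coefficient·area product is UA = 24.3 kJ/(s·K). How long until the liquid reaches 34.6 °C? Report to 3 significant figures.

217 s

M c_p dT/dt = −UA(T − T_amb).
τ = M c_p/UA = 128.07 s; T_ss = T_amb = 23.300 °C.
T(t) = T_ss + (T₀ − T_ss)e^(−t/τ); set T = 34.6:
t = −τ ln[(T − T_ss)/(T₀ − T_ss)] = −128.07 · ln(0.18404) = 216.78 s.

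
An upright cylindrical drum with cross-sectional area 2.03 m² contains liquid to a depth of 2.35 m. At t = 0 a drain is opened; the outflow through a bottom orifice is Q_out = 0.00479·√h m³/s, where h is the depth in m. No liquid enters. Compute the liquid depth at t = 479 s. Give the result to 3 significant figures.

0.937 m

Unsteady balance on liquid volume: A dh/dt = −0.00479 √h.
Separate and integrate: 2(√h − √h₀) = −(0.00479/A) t.
√h = √2.35 − 0.00479·479/(2·2.03) = 1.5330 − 0.56513 = 0.96785.
h = 0.96785² = 0.93672 m.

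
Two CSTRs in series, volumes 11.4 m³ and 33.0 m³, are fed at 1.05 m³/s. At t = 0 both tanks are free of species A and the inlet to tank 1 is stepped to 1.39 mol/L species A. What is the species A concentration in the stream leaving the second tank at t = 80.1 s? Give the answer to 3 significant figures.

Each tank obeys Vᵢ dCᵢ/dt = Q(Cᵢ₋₁ − Cᵢ), so τᵢ = Vᵢ/Q.
τ₁ = 11.4/1.05 = 10.857 s; τ₂ = 33.0/1.05 = 31.429 s.
Solving the cascade with C₁(0)=C₂(0)=0 gives C₂(t) = C_in[1 − (τ₁ e^(−t/τ₁) − τ₂ e^(−t/τ₂))/(τ₁ − τ₂)].
At t = 80.1: e^(−t/τ₁) = 0.00062508, e^(−t/τ₂) = 0.078188.
C₂ = 1.39·[1 − (10.857·0.00062508 − 31.429·0.078188)/(-20.571)] = 1.39·0.88088 = 1.2244 mol/L.

1.22 mol/L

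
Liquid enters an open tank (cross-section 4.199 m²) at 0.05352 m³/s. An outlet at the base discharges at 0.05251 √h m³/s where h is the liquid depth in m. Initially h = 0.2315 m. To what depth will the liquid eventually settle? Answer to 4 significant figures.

Accumulation of liquid (constant cross-section A): A dh/dt = Q_in − 0.05251 √h. At steady state dh/dt = 0:
Q_in = 0.05251 √h_ss ⇒ √h_ss = 0.05352/0.05251 = 1.01923.
h_ss = 1.01923² = 1.03884 m. (Since h₀ = 0.2315 m < h_ss, the level will rise toward this value.)

1.039 m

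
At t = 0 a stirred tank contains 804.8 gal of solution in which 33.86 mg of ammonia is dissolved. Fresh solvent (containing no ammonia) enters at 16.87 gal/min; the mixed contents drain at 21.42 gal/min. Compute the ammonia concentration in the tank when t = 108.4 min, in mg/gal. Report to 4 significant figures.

0.001247 mg/gal

Let m(t) be the amount of ammonia. Volume: V(t) = V₀ + (Q_in − Q_out) t = 804.8 − 4.55000 t; V(108.4) = 311.580 gal.
Solute balance: dm/dt = 0 − Q_out C = −Q_out m/V(t).
dm/m = −Q_out dt/(V₀ − 4.55000 t); integrating gives ln(m/m₀) = −(Q_out/(Q_in−Q_out)) ln(V/V₀).
m = m₀ (V₀/V)^(Q_out/(Q_in−Q_out)) = 33.86 × (804.8/311.580)^(-4.70769) = 0.388652 mg.
C = m/V = 0.388652/311.580 = 0.00124736 mg/gal.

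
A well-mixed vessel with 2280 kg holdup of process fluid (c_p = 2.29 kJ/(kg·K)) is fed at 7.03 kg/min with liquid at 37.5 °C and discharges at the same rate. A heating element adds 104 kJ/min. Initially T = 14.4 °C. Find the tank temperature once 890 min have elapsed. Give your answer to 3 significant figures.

Unsteady energy balance on the tank contents: M c_p dT/dt = ṁ c_p (T_in − T) + 104.
Rearrange: dT/dt = (T_ss − T)/τ with τ = M/ṁ = 324.32 min and T_ss = T_in + Q̇/(ṁ c_p) = 43.960 °C.
T approaches T_ss exponentially: T(t) = T_ss + (T₀ − T_ss) e^(−t/τ).
T(890) = 43.960 + (-29.560)·e^(−890/324.32) = 43.960 + (-29.560)·0.064302 = 42.059 °C.

42.1 °C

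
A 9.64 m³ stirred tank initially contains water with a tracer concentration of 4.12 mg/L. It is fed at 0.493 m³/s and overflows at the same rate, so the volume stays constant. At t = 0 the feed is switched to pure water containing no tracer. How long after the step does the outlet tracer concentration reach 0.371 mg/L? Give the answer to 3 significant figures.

47.1 s

Species balance: V dC/dt = Q(C_in − C) ⇒ τ = V/Q = 19.554 s.
C(t) = C_in + (C₀ − C_in) e^(−t/τ). Set C = 0.371 and solve for t:
e^(−t/τ) = (C − C_in)/(C₀ − C_in) = (0.371 − 0)/(4.12 − 0) = 0.090049
t = −τ ln(…) = 19.554 × 2.4074 = 47.074 s.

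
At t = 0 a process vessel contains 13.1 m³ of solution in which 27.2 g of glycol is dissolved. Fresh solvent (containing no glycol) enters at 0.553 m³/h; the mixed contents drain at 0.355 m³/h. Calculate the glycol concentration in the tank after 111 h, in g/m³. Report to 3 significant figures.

Let m(t) be the amount of glycol. Volume: V(t) = V₀ + (Q_in − Q_out) t = 13.1 + 0.19800 t; V(111) = 35.078 m³.
No glycol enters, so dm/dt = −Q_out · (m/V).
dm/m = −Q_out dt/(V₀ + 0.19800 t); integrating gives ln(m/m₀) = −(Q_out/(Q_in−Q_out)) ln(V/V₀).
m = m₀ (V₀/V)^(Q_out/(Q_in−Q_out)) = 27.2 × (13.1/35.078)^(1.7929) = 4.6518 g.
C = m/V = 4.6518/35.078 = 0.13261 g/m³.

0.133 g/m³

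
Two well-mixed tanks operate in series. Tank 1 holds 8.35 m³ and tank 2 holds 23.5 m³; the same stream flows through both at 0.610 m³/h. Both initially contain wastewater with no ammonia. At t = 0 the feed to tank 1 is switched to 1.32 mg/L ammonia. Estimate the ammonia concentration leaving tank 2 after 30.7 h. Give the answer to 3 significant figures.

Each tank obeys Vᵢ dCᵢ/dt = Q(Cᵢ₋₁ − Cᵢ), so τᵢ = Vᵢ/Q.
τ₁ = 8.35/0.610 = 13.689 h; τ₂ = 23.5/0.610 = 38.525 h.
Solving the cascade with C₁(0)=C₂(0)=0 gives C₂(t) = C_in[1 − (τ₁ e^(−t/τ₁) − τ₂ e^(−t/τ₂))/(τ₁ − τ₂)].
At t = 30.7: e^(−t/τ₁) = 0.10617, e^(−t/τ₂) = 0.45073.
C₂ = 1.32·[1 − (13.689·0.10617 − 38.525·0.45073)/(-24.836)] = 1.32·0.35937 = 0.47436 mg/L.

0.474 mg/L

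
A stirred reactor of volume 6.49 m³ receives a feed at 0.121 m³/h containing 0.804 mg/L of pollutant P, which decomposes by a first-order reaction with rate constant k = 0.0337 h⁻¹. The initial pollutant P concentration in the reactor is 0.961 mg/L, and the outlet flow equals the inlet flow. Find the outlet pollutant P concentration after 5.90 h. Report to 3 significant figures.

0.782 mg/L

Accumulation = in − out − consumed: V dC/dt = Q C_in − Q C − k V C.
This is linear with rate a = Q/V + k = 0.052344 h⁻¹.
C_ss = Q C_in/(Q + kV) = 0.28637 mg/L; C(t) = C_ss + (C₀ − C_ss) e^(−a t).
C(5.90) = 0.28637 + (0.67463)·e^(−0.052344·5.90) = 0.28637 + (0.67463)·0.73431 = 0.78175 mg/L.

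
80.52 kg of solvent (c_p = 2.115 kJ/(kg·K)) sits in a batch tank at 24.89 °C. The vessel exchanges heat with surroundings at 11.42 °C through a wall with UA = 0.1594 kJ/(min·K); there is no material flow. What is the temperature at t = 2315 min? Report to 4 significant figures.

Heat balance on the well-mixed liquid: M c_p dT/dt = −UA(T − T_amb).
dT/dt = (T_ss − T)/τ with T_ss = T_amb = 11.4200 °C, τ = M c_p/UA = 80.52·2.115/0.1594 = 1068.38 min.
Integrating: T(t) = T_ss + (T₀ − T_ss) e^(−t/τ).
T(2315) = 11.4200 + (13.4700)·0.114540 = 12.9629 °C.

12.96 °C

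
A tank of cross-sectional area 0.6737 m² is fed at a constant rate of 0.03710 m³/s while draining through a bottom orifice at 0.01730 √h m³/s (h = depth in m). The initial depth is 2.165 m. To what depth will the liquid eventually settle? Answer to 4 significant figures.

4.599 m

Level balance: A dh/dt = 0.03710 − 0.01730 √h. Setting dh/dt = 0:
Q_in = 0.01730 √h_ss ⇒ √h_ss = 0.03710/0.01730 = 2.14451.
h_ss = 2.14451² = 4.59892 m. (Since h₀ = 2.165 m < h_ss, the level will rise toward this value.)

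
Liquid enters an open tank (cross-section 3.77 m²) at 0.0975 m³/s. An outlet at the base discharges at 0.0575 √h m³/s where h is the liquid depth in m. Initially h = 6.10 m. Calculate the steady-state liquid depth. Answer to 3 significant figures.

Level balance: A dh/dt = 0.0975 − 0.0575 √h. Setting dh/dt = 0:
Q_in = 0.0575 √h_ss ⇒ √h_ss = 0.0975/0.0575 = 1.6957.
h_ss = 1.6957² = 2.8752 m. (Since h₀ = 6.10 m > h_ss, the level will fall toward this value.)

2.88 m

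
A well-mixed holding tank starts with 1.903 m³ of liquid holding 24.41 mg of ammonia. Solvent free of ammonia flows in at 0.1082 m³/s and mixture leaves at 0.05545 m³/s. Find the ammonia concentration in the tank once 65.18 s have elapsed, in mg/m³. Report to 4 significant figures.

1.544 mg/m³

Let m(t) be the amount of ammonia. Volume: V(t) = V₀ + (Q_in − Q_out) t = 1.903 + 0.0527500 t; V(65.18) = 5.34125 m³.
Solute balance: dm/dt = 0 − Q_out C = −Q_out m/V(t).
dm/m = −Q_out dt/(V₀ + 0.0527500 t); integrating gives ln(m/m₀) = −(Q_out/(Q_in−Q_out)) ln(V/V₀).
m = m₀ (V₀/V)^(Q_out/(Q_in−Q_out)) = 24.41 × (1.903/5.34125)^(1.05118) = 8.24941 mg.
C = m/V = 8.24941/5.34125 = 1.54447 mg/m³.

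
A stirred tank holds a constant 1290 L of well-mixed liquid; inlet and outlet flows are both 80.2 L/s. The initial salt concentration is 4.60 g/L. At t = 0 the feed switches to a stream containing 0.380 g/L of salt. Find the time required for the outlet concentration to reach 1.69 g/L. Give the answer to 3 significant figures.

Transient balance on the dissolved component: V dC/dt = Q(C_in − C), so τ = V/Q = 16.085 s.
C(t) = C_in + (C₀ − C_in) e^(−t/τ). Set C = 1.69 and solve for t:
e^(−t/τ) = (C − C_in)/(C₀ − C_in) = (1.69 − 0.380)/(4.60 − 0.380) = 0.31043
t = −τ ln(…) = 16.085 × 1.1698 = 18.816 s.

18.8 s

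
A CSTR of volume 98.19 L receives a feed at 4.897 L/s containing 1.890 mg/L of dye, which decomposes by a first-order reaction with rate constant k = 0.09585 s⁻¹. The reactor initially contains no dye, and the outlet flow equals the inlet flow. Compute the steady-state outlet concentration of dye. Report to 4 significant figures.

Accumulation = in − out − consumed: V dC/dt = Q C_in − Q C − k V C.
Steady state (dC/dt = 0): C_ss = Q C_in/(Q + kV) = C_in/(1 + kV/Q).
C_ss = 4.897·1.890/(4.897 + 0.09585·98.19) = 9.25533/14.3085 = 0.646841 mg/L.

0.6468 mg/L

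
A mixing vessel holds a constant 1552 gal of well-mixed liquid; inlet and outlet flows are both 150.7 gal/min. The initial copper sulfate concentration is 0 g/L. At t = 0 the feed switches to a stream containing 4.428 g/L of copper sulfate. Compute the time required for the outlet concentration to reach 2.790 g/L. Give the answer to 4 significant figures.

10.24 min

Species balance: V dC/dt = Q(C_in − C) ⇒ τ = V/Q = 10.2986 min.
C(t) = C_in + (C₀ − C_in) e^(−t/τ). Set C = 2.790 and solve for t:
e^(−t/τ) = (C − C_in)/(C₀ − C_in) = (2.790 − 4.428)/(0 − 4.428) = 0.369919
t = −τ ln(…) = 10.2986 × 0.994472 = 10.2417 min.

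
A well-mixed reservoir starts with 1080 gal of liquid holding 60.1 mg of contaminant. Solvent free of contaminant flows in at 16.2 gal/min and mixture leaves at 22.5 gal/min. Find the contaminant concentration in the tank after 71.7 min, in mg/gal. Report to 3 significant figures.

Let m(t) be the amount of contaminant. Volume: V(t) = V₀ + (Q_in − Q_out) t = 1080 − 6.3000 t; V(71.7) = 628.29 gal.
Species balance (pure solvent in): dm/dt = −Q_out · m/V(t).
dm/m = −Q_out dt/(V₀ − 6.3000 t); integrating gives ln(m/m₀) = −(Q_out/(Q_in−Q_out)) ln(V/V₀).
m = m₀ (V₀/V)^(Q_out/(Q_in−Q_out)) = 60.1 × (1080/628.29)^(-3.5714) = 8.6826 mg.
C = m/V = 8.6826/628.29 = 0.013819 mg/gal.

0.0138 mg/gal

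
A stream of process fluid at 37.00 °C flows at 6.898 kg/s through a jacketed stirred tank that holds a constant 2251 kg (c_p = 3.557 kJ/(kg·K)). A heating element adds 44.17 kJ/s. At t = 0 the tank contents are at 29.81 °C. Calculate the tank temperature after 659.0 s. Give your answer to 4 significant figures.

37.61 °C

Unsteady energy balance on the tank contents: M c_p dT/dt = ṁ c_p (T_in − T) + 44.17.
τ = M/ṁ = 326.326 s; T_ss = T_in + Q̇/(ṁ c_p) = 37.00 + 44.17/(6.898·3.557) = 38.8002 °C.
This is linear first-order; T(t) = T_ss + (T₀ − T_ss) e^(−t/τ).
T(659.0) = 38.8002 + (-8.99020)·e^(−659.0/326.326) = 38.8002 + (-8.99020)·0.132728 = 37.6069 °C.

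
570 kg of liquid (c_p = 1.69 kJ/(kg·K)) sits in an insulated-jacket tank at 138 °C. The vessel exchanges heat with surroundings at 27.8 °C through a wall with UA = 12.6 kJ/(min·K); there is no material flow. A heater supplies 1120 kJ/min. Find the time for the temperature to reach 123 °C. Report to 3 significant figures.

Heat balance on the well-mixed liquid: M c_p dT/dt = −UA(T − T_amb) + Q̇.
τ = M c_p/UA = 76.452 min; T_ss = T_amb + Q̇/UA = 27.8 + 1120/12.6 = 116.69 °C.
T(t) = T_ss + (T₀ − T_ss)e^(−t/τ); set T = 123:
t = −τ ln[(T − T_ss)/(T₀ − T_ss)] = −76.452 · ln(0.29614) = 93.036 min.

93.0 min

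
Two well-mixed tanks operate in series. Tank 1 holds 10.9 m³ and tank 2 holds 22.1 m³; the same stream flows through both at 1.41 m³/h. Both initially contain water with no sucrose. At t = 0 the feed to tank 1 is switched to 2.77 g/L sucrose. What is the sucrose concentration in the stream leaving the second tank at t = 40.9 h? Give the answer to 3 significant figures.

Species balance on tank i: dCᵢ/dt = (Cᵢ₋₁ − Cᵢ)/τᵢ with τᵢ = Vᵢ/Q.
τ₁ = 10.9/1.41 = 7.7305 h; τ₂ = 22.1/1.41 = 15.674 h.
Tank 1: C₁ = C_in(1 − e^(−t/τ₁)). Tank 2 (τ₁ ≠ τ₂): C₂ = C_in[1 − (τ₁ e^(−t/τ₁) − τ₂ e^(−t/τ₂))/(τ₁ − τ₂)].
At t = 40.9: e^(−t/τ₁) = 0.0050381, e^(−t/τ₂) = 0.073574.
C₂ = 2.77·[1 − (7.7305·0.0050381 − 15.674·0.073574)/(-7.9433)] = 2.77·0.85972 = 2.3814 g/L.

2.38 g/L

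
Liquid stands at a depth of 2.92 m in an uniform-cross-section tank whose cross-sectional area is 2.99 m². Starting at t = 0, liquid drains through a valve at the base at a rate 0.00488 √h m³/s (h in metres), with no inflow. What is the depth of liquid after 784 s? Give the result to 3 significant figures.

1.14 m

A dh/dt = −Q_out = −0.00488 √h.
This is separable: 2 d(√h)/dt = −0.00488/A, so √h = √h₀ − (0.00488/(2A)) t.
√h = √2.92 − 0.00488·784/(2·2.99) = 1.7088 − 0.63979 = 1.0690.
h = 1.0690² = 1.1428 m.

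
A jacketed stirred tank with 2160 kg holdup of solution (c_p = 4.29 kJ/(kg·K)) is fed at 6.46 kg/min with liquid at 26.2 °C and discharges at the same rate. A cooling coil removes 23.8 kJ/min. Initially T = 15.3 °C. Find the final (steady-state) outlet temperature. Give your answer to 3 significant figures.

Energy balance: M c_p dT/dt = ṁ c_p (T_in − T) − 23.8.
At steady state dT/dt = 0 ⇒ T_ss = T_in − Q̇/(ṁ c_p) = 26.2 − 23.8/(6.46·4.29) = 25.341 °C.

25.3 °C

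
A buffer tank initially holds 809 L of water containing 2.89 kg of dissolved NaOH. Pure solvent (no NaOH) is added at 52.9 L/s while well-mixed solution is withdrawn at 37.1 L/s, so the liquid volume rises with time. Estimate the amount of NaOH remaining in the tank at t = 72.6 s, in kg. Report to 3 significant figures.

0.364 kg

Total volume: dV/dt = Q_in − Q_out = 15.800 L/s, so V(t) = 809 + 15.800 t and V(72.6) = 1956.1 L.
Solute balance: dm/dt = 0 − Q_out C = −Q_out m/V(t).
Separate: dm/m = −Q_out dt/V(t) ⇒ ln(m/m₀) = −(Q_out/(Q_in−Q_out)) ln(V/V₀).
m = m₀ (V₀/V)^(Q_out/(Q_in−Q_out)) = 2.89 × (809/1956.1)^(2.3481) = 0.36354 kg.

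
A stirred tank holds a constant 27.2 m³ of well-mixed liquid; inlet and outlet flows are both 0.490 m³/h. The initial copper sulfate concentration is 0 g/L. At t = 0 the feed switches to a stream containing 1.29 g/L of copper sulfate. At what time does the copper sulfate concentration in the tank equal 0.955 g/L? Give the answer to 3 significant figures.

Species balance: V dC/dt = Q(C_in − C) ⇒ τ = V/Q = 55.510 h.
C(t) = C_in + (C₀ − C_in) e^(−t/τ). Set C = 0.955 and solve for t:
e^(−t/τ) = (C − C_in)/(C₀ − C_in) = (0.955 − 1.29)/(0 − 1.29) = 0.25969
t = −τ ln(…) = 55.510 × 1.3483 = 74.843 h.

74.8 h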